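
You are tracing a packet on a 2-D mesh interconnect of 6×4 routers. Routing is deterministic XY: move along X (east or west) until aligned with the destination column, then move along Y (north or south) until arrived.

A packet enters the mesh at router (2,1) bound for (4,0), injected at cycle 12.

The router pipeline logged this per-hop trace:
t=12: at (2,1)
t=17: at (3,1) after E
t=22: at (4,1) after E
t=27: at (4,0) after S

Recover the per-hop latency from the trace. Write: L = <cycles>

L = 5

From hop 0 (12) to hop 1 (17): +5 cycles.
One hop costs L cycles, so L = 5.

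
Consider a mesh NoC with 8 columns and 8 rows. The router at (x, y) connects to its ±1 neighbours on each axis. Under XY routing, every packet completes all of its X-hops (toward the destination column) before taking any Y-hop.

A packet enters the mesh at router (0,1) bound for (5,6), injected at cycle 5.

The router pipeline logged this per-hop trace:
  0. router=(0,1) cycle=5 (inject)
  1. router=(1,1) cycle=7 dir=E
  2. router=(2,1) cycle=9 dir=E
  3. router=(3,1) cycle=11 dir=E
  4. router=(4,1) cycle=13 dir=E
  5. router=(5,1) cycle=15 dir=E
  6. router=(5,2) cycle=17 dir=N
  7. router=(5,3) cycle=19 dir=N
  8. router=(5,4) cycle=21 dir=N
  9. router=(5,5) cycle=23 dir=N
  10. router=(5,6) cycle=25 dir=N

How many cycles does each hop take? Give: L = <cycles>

Δcyc across hop 0→1: 7 − 5 = 2.
Per-hop latency L = Δcyc = 2.

L = 2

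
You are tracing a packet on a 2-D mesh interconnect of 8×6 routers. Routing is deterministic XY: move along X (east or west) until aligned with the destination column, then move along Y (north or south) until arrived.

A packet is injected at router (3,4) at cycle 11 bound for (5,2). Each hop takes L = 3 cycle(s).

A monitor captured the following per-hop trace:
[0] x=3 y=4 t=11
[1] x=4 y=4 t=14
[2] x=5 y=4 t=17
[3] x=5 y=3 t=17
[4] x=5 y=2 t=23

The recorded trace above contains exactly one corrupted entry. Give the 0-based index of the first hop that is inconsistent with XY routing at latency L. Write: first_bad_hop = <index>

  1: Δx=+1 Δy=+0 Δt=3 [ok]
  2: Δx=+1 Δy=+0 Δt=3 [ok]
  3: Δx=+0 Δy=-1 Δt=0 [BAD: Δcyc=0≠L]

first_bad_hop = 3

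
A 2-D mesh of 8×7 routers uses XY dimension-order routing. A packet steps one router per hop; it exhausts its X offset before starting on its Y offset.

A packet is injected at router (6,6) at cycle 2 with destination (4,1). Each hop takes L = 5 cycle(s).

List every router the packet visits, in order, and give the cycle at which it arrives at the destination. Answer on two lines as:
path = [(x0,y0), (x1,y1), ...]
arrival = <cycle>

path = [(6,6), (5,6), (4,6), (4,5), (4,4), (4,3), (4,2), (4,1)]
arrival = 37

  0. router=(6,6) cycle=2 (inject)
  1. router=(5,6) cycle=7 dir=W
  2. router=(4,6) cycle=12 dir=W
  3. router=(4,5) cycle=17 dir=S
  4. router=(4,4) cycle=22 dir=S
  5. router=(4,3) cycle=27 dir=S
  6. router=(4,2) cycle=32 dir=S
  7. router=(4,1) cycle=37 dir=S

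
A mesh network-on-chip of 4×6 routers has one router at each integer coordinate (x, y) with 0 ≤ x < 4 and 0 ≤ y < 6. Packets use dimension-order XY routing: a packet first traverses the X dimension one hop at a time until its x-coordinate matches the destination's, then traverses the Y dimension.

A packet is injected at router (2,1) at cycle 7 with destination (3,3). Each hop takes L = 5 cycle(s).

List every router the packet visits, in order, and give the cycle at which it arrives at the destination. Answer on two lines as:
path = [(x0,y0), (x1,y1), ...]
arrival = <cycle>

hop 0: (2,1) @ cyc 7
hop 1: (3,1) @ cyc 12  [E]
hop 2: (3,2) @ cyc 17  [N]
hop 3: (3,3) @ cyc 22  [N]

path = [(2,1), (3,1), (3,2), (3,3)]
arrival = 22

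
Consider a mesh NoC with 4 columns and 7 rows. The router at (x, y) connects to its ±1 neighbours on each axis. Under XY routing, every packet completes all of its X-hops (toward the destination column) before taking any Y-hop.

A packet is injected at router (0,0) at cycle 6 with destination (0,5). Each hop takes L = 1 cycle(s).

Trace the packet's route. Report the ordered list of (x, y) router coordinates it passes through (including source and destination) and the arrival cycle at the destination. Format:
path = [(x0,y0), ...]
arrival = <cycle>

path = [(0,0), (0,1), (0,2), (0,3), (0,4), (0,5)]
arrival = 11

#0 — 0,0 | c6
#1 — 0,1 | c7 | N
#2 — 0,2 | c8 | N
#3 — 0,3 | c9 | N
#4 — 0,4 | c10 | N
#5 — 0,5 | c11 | N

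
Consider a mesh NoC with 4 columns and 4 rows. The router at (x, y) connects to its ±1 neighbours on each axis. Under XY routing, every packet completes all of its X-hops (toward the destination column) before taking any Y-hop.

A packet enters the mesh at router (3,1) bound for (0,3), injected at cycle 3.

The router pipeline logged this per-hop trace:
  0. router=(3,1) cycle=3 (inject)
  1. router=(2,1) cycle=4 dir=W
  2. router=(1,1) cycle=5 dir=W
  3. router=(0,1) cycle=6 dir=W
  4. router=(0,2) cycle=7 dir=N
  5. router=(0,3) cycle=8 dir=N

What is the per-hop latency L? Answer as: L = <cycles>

L = 1

From hop 0 (3) to hop 1 (4): +1 cycles.
That increment is L by definition: L = 1.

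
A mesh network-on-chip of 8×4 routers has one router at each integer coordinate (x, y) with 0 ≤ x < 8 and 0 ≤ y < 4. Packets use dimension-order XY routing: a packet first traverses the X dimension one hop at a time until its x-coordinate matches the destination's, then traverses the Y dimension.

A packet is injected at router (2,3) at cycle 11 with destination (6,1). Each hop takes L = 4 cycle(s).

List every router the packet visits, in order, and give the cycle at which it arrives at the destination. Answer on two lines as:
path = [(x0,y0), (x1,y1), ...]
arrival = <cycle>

t=11: at (2,3)
t=15: at (3,3) after E
t=19: at (4,3) after E
t=23: at (5,3) after E
t=27: at (6,3) after E
t=31: at (6,2) after S
t=35: at (6,1) after S

path = [(2,3), (3,3), (4,3), (5,3), (6,3), (6,2), (6,1)]
arrival = 35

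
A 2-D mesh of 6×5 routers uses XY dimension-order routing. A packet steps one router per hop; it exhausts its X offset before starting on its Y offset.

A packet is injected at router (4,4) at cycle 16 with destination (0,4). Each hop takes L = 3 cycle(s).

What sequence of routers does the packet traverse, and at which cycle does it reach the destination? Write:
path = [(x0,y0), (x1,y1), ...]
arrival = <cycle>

path = [(4,4), (3,4), (2,4), (1,4), (0,4)]
arrival = 28

  0. router=(4,4) cycle=16 (inject)
  1. router=(3,4) cycle=19 dir=W
  2. router=(2,4) cycle=22 dir=W
  3. router=(1,4) cycle=25 dir=W
  4. router=(0,4) cycle=28 dir=W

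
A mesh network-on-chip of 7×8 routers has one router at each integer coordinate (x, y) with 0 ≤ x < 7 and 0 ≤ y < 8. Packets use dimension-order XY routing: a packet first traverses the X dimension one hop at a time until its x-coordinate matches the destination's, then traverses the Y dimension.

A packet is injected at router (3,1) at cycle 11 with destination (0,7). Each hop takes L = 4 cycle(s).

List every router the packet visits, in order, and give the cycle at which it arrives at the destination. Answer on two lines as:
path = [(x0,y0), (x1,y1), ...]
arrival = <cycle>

#0 — 3,1 | c11
#1 — 2,1 | c15 | W
#2 — 1,1 | c19 | W
#3 — 0,1 | c23 | W
#4 — 0,2 | c27 | N
#5 — 0,3 | c31 | N
#6 — 0,4 | c35 | N
#7 — 0,5 | c39 | N
#8 — 0,6 | c43 | N
#9 — 0,7 | c47 | N

path = [(3,1), (2,1), (1,1), (0,1), (0,2), (0,3), (0,4), (0,5), (0,6), (0,7)]
arrival = 47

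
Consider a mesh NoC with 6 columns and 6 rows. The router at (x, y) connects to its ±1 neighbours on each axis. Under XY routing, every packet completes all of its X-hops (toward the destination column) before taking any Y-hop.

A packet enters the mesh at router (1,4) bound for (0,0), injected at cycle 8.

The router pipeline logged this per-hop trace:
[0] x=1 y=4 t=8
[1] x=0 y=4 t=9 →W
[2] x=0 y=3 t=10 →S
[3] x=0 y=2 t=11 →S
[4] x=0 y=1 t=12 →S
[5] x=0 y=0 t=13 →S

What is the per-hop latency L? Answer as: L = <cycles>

Δcyc across hop 0→1: 9 − 8 = 1.
Per-hop latency L = Δcyc = 1.

L = 1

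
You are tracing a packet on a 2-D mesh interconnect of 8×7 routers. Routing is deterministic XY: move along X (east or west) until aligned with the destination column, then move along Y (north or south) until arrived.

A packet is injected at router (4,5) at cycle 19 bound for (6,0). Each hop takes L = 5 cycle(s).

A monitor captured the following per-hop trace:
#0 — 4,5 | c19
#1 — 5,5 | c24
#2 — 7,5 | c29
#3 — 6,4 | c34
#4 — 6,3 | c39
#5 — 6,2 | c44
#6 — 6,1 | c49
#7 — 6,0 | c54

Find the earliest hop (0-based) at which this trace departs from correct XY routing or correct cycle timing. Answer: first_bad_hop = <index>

hop 1: step (+1,+0), +5 cyc — ok
hop 2: step (+2,+0), +5 cyc — BAD: non-unit step

first_bad_hop = 2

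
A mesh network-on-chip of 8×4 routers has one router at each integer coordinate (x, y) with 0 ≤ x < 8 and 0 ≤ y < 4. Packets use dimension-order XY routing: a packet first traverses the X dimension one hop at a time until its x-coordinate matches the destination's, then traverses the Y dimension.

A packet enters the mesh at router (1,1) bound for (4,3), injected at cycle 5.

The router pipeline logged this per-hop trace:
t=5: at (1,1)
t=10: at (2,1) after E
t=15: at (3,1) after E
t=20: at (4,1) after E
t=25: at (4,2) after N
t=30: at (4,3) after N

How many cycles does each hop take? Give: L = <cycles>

L = 5

From hop 0 (5) to hop 1 (10): +5 cycles.
Per-hop latency L = Δcyc = 5.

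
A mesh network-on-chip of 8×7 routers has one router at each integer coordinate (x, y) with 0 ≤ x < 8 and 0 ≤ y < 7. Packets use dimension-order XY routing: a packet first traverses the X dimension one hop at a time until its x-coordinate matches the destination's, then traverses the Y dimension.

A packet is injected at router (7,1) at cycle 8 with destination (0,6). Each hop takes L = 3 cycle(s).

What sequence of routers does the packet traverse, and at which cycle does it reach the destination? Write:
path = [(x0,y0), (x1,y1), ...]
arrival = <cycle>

path = [(7,1), (6,1), (5,1), (4,1), (3,1), (2,1), (1,1), (0,1), (0,2), (0,3), (0,4), (0,5), (0,6)]
arrival = 44

[0] x=7 y=1 t=8
[1] x=6 y=1 t=11 →W
[2] x=5 y=1 t=14 →W
[3] x=4 y=1 t=17 →W
[4] x=3 y=1 t=20 →W
[5] x=2 y=1 t=23 →W
[6] x=1 y=1 t=26 →W
[7] x=0 y=1 t=29 →W
[8] x=0 y=2 t=32 →N
[9] x=0 y=3 t=35 →N
[10] x=0 y=4 t=38 →N
[11] x=0 y=5 t=41 →N
[12] x=0 y=6 t=44 →N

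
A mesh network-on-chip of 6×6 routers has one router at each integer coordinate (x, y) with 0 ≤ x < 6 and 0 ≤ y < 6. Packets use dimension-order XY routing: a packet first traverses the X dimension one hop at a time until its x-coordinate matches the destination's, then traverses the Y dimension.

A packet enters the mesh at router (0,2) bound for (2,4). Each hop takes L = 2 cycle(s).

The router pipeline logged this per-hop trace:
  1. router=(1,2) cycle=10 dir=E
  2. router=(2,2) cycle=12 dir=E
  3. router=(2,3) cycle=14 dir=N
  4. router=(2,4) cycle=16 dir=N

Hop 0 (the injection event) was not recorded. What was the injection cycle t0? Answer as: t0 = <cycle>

The first recorded entry is hop 1 at cycle 10.
Subtract one hop: t0 = 10 − 2 = 8.

t0 = 8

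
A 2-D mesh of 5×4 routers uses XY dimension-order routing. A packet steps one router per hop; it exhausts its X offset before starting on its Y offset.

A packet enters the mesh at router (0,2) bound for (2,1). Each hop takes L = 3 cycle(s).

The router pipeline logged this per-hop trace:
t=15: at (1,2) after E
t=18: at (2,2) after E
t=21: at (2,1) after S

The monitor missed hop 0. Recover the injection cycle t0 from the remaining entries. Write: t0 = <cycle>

t0 = 12

At hop 1 the cycle is 15; in general cyc_k = t0 + kL.
So t0 = 15 − 1·3 = 12.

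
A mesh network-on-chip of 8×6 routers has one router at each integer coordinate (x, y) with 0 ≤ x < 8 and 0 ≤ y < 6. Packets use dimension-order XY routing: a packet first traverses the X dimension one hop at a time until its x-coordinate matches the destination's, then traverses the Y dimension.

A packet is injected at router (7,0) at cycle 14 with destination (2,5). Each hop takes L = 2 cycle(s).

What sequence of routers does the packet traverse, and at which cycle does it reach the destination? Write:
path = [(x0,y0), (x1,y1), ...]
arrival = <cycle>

[0] x=7 y=0 t=14
[1] x=6 y=0 t=16 →W
[2] x=5 y=0 t=18 →W
[3] x=4 y=0 t=20 →W
[4] x=3 y=0 t=22 →W
[5] x=2 y=0 t=24 →W
[6] x=2 y=1 t=26 →N
[7] x=2 y=2 t=28 →N
[8] x=2 y=3 t=30 →N
[9] x=2 y=4 t=32 →N
[10] x=2 y=5 t=34 →N

path = [(7,0), (6,0), (5,0), (4,0), (3,0), (2,0), (2,1), (2,2), (2,3), (2,4), (2,5)]
arrival = 34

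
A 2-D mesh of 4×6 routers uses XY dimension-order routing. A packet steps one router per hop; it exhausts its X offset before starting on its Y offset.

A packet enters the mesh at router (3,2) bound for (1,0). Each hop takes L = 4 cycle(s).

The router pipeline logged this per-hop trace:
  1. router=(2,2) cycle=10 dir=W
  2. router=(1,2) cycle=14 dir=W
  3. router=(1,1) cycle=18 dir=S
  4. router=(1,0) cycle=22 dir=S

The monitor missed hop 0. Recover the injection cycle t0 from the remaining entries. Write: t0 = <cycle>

t0 = 6

Hop 1 reached at cycle 10; hop k is at t0 + k·L.
Subtract one hop: t0 = 10 − 4 = 6.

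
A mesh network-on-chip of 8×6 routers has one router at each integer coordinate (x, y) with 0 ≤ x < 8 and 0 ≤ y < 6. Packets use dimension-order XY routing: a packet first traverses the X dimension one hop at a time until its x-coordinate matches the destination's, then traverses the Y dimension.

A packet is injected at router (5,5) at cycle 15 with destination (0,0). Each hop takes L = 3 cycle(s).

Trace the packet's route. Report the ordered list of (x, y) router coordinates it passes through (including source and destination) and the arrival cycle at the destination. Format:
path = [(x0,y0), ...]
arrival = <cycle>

path = [(5,5), (4,5), (3,5), (2,5), (1,5), (0,5), (0,4), (0,3), (0,2), (0,1), (0,0)]
arrival = 45

t=15: at (5,5)
t=18: at (4,5) after W
t=21: at (3,5) after W
t=24: at (2,5) after W
t=27: at (1,5) after W
t=30: at (0,5) after W
t=33: at (0,4) after S
t=36: at (0,3) after S
t=39: at (0,2) after S
t=42: at (0,1) after S
t=45: at (0,0) after S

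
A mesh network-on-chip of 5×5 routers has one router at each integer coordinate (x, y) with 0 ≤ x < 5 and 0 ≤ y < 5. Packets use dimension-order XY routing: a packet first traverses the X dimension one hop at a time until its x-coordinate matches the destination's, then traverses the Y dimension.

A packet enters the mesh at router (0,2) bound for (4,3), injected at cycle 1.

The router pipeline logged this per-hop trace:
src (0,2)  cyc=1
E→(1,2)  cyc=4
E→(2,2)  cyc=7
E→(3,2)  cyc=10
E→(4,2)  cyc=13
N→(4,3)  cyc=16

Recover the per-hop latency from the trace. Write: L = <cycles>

L = 3

From hop 0 (1) to hop 1 (4): +3 cycles.
One hop costs L cycles, so L = 3.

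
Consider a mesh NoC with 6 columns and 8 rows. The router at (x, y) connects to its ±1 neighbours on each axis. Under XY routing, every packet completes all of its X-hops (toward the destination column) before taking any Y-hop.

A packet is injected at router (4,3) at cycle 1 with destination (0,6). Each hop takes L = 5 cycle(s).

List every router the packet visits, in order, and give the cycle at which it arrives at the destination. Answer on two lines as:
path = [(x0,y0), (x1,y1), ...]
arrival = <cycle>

path = [(4,3), (3,3), (2,3), (1,3), (0,3), (0,4), (0,5), (0,6)]
arrival = 36

[0] x=4 y=3 t=1
[1] x=3 y=3 t=6 →W
[2] x=2 y=3 t=11 →W
[3] x=1 y=3 t=16 →W
[4] x=0 y=3 t=21 →W
[5] x=0 y=4 t=26 →N
[6] x=0 y=5 t=31 →N
[7] x=0 y=6 t=36 →N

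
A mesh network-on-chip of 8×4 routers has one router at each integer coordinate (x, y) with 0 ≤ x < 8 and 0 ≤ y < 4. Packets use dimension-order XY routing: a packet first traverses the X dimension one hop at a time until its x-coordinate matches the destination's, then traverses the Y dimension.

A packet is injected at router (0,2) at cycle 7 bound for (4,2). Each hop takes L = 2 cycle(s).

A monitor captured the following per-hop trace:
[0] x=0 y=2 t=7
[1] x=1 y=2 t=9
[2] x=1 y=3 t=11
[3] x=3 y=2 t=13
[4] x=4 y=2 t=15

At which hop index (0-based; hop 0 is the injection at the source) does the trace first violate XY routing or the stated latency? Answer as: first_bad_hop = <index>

first_bad_hop = 2

check 1→ d=(1,0) cyc+2: ok
check 2→ d=(0,1) cyc+2: BAD: Y-move but x=1≠4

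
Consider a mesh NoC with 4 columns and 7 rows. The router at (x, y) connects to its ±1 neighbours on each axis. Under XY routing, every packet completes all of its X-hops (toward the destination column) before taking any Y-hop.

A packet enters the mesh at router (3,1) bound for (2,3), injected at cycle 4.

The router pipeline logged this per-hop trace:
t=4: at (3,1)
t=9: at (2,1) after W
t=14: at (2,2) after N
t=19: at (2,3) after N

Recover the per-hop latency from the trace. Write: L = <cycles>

From hop 0 (4) to hop 1 (9): +5 cycles.
Each hop adds L, hence L = 5.

L = 5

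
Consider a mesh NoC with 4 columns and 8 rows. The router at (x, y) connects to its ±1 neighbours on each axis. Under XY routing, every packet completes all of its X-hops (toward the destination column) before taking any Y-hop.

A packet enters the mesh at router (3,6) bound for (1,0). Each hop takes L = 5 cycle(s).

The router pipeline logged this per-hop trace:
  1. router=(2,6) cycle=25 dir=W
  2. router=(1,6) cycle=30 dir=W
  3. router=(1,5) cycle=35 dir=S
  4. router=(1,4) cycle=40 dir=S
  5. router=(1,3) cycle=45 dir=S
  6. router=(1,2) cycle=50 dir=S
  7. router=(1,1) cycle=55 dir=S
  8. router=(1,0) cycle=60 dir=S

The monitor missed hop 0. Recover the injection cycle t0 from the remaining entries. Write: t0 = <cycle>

The first recorded entry is hop 1 at cycle 25.
t0 = cyc[1] − L = 25 − 5 = 20.

t0 = 20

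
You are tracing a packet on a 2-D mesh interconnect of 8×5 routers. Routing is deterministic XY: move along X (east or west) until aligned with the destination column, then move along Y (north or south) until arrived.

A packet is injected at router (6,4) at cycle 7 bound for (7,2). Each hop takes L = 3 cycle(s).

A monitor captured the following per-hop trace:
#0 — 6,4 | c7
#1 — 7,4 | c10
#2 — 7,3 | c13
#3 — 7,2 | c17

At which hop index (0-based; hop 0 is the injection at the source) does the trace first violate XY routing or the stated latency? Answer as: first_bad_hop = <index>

hop 1: step (+1,+0), +3 cyc — ok
hop 2: step (+0,-1), +3 cyc — ok
hop 3: step (+0,-1), +4 cyc — BAD: Δcyc=4≠L

first_bad_hop = 3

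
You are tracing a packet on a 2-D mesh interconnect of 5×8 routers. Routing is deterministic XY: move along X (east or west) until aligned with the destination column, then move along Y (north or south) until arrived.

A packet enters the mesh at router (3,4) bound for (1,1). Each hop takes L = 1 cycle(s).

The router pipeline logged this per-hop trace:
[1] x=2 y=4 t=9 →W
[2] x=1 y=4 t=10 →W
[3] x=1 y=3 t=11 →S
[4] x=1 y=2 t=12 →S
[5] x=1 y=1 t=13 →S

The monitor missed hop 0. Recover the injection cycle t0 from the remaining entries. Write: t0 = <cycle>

t0 = 8

cyc[1] = 9 and cyc[k] = t0 + k·L for every k.
So t0 = 9 − 1·1 = 8.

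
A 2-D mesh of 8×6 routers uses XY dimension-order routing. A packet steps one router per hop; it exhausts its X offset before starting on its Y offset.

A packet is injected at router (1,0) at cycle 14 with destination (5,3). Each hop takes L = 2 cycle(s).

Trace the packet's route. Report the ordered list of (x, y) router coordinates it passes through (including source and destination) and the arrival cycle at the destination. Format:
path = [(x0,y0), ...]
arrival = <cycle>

[0] x=1 y=0 t=14
[1] x=2 y=0 t=16 →E
[2] x=3 y=0 t=18 →E
[3] x=4 y=0 t=20 →E
[4] x=5 y=0 t=22 →E
[5] x=5 y=1 t=24 →N
[6] x=5 y=2 t=26 →N
[7] x=5 y=3 t=28 →N

path = [(1,0), (2,0), (3,0), (4,0), (5,0), (5,1), (5,2), (5,3)]
arrival = 28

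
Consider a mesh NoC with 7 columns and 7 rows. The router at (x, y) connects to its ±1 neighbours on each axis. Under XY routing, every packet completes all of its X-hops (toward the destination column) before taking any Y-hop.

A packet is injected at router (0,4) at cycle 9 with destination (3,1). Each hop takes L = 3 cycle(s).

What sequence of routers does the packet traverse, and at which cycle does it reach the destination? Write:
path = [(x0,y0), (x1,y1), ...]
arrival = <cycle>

  0. router=(0,4) cycle=9 (inject)
  1. router=(1,4) cycle=12 dir=E
  2. router=(2,4) cycle=15 dir=E
  3. router=(3,4) cycle=18 dir=E
  4. router=(3,3) cycle=21 dir=S
  5. router=(3,2) cycle=24 dir=S
  6. router=(3,1) cycle=27 dir=S

path = [(0,4), (1,4), (2,4), (3,4), (3,3), (3,2), (3,1)]
arrival = 27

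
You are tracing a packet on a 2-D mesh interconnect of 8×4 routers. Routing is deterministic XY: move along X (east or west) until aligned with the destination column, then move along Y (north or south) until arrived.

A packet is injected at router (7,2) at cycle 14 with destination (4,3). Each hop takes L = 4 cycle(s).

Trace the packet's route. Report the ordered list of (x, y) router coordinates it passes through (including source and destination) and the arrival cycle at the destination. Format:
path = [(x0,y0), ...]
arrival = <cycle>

t=14: at (7,2)
t=18: at (6,2) after W
t=22: at (5,2) after W
t=26: at (4,2) after W
t=30: at (4,3) after N

path = [(7,2), (6,2), (5,2), (4,2), (4,3)]
arrival = 30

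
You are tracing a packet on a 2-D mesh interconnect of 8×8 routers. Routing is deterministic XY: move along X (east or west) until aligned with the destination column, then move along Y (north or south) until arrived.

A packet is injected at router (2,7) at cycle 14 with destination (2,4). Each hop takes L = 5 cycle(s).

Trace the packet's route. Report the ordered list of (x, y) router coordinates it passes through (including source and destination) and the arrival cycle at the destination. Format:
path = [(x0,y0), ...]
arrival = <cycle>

hop 0: (2,7) @ cyc 14
hop 1: (2,6) @ cyc 19  [S]
hop 2: (2,5) @ cyc 24  [S]
hop 3: (2,4) @ cyc 29  [S]

path = [(2,7), (2,6), (2,5), (2,4)]
arrival = 29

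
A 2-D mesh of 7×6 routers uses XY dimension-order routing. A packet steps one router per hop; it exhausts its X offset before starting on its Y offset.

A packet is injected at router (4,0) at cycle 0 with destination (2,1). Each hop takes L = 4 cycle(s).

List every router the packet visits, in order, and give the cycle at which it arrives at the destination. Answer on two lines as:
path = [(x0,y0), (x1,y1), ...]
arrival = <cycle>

path = [(4,0), (3,0), (2,0), (2,1)]
arrival = 12

hop 0: (4,0) @ cyc 0
hop 1: (3,0) @ cyc 4  [W]
hop 2: (2,0) @ cyc 8  [W]
hop 3: (2,1) @ cyc 12  [N]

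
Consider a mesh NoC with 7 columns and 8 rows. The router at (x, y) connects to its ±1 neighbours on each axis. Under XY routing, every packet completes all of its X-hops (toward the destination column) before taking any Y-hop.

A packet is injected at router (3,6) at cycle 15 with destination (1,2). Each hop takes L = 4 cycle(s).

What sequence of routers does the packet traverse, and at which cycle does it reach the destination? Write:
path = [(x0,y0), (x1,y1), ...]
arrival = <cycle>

path = [(3,6), (2,6), (1,6), (1,5), (1,4), (1,3), (1,2)]
arrival = 39

hop 0: (3,6) @ cyc 15
hop 1: (2,6) @ cyc 19  [W]
hop 2: (1,6) @ cyc 23  [W]
hop 3: (1,5) @ cyc 27  [S]
hop 4: (1,4) @ cyc 31  [S]
hop 5: (1,3) @ cyc 35  [S]
hop 6: (1,2) @ cyc 39  [S]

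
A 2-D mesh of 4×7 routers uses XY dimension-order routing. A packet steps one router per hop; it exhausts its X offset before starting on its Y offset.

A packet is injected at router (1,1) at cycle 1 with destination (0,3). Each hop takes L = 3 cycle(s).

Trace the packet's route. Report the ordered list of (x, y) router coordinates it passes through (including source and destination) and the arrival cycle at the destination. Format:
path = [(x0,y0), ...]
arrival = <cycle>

path = [(1,1), (0,1), (0,2), (0,3)]
arrival = 10

#0 — 1,1 | c1
#1 — 0,1 | c4 | W
#2 — 0,2 | c7 | N
#3 — 0,3 | c10 | N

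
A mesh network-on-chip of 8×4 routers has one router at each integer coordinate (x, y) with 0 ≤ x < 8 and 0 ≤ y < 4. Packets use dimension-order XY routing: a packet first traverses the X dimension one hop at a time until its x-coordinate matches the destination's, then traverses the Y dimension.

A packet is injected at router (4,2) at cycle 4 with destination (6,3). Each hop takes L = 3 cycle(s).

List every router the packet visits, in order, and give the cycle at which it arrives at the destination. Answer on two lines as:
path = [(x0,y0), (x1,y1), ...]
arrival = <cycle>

hop 0: (4,2) @ cyc 4
hop 1: (5,2) @ cyc 7  [E]
hop 2: (6,2) @ cyc 10  [E]
hop 3: (6,3) @ cyc 13  [N]

path = [(4,2), (5,2), (6,2), (6,3)]
arrival = 13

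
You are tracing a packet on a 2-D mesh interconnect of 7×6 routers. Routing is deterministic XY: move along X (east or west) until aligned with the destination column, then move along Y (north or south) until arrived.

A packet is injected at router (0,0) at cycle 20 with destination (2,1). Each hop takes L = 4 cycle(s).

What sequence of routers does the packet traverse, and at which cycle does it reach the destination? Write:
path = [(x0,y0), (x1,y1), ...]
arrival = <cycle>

[0] x=0 y=0 t=20
[1] x=1 y=0 t=24 →E
[2] x=2 y=0 t=28 →E
[3] x=2 y=1 t=32 →N

path = [(0,0), (1,0), (2,0), (2,1)]
arrival = 32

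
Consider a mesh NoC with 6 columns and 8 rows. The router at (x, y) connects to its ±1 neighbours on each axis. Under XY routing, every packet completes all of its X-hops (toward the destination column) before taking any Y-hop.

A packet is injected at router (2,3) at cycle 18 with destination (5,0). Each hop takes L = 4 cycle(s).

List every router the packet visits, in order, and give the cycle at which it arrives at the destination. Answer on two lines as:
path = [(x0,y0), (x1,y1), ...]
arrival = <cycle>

path = [(2,3), (3,3), (4,3), (5,3), (5,2), (5,1), (5,0)]
arrival = 42

hop 0: (2,3) @ cyc 18
hop 1: (3,3) @ cyc 22  [E]
hop 2: (4,3) @ cyc 26  [E]
hop 3: (5,3) @ cyc 30  [E]
hop 4: (5,2) @ cyc 34  [S]
hop 5: (5,1) @ cyc 38  [S]
hop 6: (5,0) @ cyc 42  [S]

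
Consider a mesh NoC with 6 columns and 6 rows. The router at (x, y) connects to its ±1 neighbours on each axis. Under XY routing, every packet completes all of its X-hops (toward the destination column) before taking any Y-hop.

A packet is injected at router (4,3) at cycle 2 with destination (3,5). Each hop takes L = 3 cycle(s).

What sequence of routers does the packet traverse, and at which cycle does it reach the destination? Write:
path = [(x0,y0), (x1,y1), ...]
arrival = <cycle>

path = [(4,3), (3,3), (3,4), (3,5)]
arrival = 11

t=2: at (4,3)
t=5: at (3,3) after W
t=8: at (3,4) after N
t=11: at (3,5) after N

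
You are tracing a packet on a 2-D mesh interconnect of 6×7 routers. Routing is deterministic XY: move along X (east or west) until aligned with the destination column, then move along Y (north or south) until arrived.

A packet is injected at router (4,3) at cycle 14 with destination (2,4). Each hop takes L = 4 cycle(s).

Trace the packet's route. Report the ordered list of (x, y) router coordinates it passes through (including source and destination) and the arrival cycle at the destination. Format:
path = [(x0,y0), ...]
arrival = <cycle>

path = [(4,3), (3,3), (2,3), (2,4)]
arrival = 26

#0 — 4,3 | c14
#1 — 3,3 | c18 | W
#2 — 2,3 | c22 | W
#3 — 2,4 | c26 | N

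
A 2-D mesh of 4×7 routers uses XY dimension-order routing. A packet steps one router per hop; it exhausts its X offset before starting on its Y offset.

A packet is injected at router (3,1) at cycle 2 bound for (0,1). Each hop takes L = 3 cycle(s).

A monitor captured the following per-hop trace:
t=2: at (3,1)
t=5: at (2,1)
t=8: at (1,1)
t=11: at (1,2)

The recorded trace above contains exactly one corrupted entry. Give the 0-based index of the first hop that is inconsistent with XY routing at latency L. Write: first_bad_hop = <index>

first_bad_hop = 3

[1] (-1,+0) / 3c ⇒ ok
[2] (-1,+0) / 3c ⇒ ok
[3] (+0,+1) / 3c ⇒ BAD: Y-move but x=1≠0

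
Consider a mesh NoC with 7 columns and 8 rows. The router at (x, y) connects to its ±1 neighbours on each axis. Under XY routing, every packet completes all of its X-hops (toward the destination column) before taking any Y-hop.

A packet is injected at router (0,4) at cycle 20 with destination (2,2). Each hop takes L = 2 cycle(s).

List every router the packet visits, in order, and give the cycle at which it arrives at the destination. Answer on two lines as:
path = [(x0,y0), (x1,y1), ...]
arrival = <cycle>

  0. router=(0,4) cycle=20 (inject)
  1. router=(1,4) cycle=22 dir=E
  2. router=(2,4) cycle=24 dir=E
  3. router=(2,3) cycle=26 dir=S
  4. router=(2,2) cycle=28 dir=S

path = [(0,4), (1,4), (2,4), (2,3), (2,2)]
arrival = 28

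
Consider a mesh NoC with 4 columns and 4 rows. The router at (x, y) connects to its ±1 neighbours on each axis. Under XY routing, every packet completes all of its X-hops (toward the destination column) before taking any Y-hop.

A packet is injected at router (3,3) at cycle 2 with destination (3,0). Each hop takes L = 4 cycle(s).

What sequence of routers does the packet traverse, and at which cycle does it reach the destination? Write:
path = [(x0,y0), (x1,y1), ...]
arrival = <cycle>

path = [(3,3), (3,2), (3,1), (3,0)]
arrival = 14

#0 — 3,3 | c2
#1 — 3,2 | c6 | S
#2 — 3,1 | c10 | S
#3 — 3,0 | c14 | S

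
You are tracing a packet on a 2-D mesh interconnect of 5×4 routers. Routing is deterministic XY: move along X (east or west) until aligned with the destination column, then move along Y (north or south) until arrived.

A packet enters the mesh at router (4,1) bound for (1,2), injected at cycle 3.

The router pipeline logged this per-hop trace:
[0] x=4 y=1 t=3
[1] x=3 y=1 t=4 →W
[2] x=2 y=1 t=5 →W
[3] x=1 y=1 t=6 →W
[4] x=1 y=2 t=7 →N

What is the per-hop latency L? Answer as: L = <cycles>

Between hops 0 and 1 the cycle counter advances 4 − 3 = 1.
That increment is L by definition: L = 1.

L = 1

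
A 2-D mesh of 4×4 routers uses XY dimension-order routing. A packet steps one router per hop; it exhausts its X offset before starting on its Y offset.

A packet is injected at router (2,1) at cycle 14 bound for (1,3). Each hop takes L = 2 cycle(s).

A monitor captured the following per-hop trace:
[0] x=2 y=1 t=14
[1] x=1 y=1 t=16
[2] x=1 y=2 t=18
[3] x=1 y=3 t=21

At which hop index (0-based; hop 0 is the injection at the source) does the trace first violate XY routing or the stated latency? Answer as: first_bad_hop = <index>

first_bad_hop = 3

  1: Δx=-1 Δy=+0 Δt=2 [ok]
  2: Δx=+0 Δy=+1 Δt=2 [ok]
  3: Δx=+0 Δy=+1 Δt=3 [BAD: Δcyc=3≠L]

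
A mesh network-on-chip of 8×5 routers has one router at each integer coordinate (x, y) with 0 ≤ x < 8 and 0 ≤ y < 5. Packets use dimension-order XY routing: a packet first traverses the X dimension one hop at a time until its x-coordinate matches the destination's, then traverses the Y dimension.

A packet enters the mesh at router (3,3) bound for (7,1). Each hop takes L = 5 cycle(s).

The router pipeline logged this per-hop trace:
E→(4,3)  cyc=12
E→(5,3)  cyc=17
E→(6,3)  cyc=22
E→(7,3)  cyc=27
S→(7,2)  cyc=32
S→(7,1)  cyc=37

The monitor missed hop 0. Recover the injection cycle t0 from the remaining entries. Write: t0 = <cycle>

t0 = 7

The first recorded entry is hop 1 at cycle 12.
Subtract one hop: t0 = 12 − 5 = 7.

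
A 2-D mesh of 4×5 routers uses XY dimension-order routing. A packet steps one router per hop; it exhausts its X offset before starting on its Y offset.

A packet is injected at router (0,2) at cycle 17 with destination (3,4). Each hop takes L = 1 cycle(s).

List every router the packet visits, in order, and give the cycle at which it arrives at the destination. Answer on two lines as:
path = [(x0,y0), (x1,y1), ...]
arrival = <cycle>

path = [(0,2), (1,2), (2,2), (3,2), (3,3), (3,4)]
arrival = 22

[0] x=0 y=2 t=17
[1] x=1 y=2 t=18 →E
[2] x=2 y=2 t=19 →E
[3] x=3 y=2 t=20 →E
[4] x=3 y=3 t=21 →N
[5] x=3 y=4 t=22 →N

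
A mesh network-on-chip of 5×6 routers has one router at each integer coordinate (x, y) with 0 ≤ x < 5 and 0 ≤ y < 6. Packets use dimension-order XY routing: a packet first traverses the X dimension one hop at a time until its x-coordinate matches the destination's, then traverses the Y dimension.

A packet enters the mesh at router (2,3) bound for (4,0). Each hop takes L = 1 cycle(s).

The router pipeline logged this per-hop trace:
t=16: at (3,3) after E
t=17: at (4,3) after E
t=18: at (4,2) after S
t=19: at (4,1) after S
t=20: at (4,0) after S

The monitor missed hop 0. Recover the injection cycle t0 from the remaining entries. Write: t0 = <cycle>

cyc[1] = 16 and cyc[k] = t0 + k·L for every k.
t0 = cyc[1] − L = 16 − 1 = 15.

t0 = 15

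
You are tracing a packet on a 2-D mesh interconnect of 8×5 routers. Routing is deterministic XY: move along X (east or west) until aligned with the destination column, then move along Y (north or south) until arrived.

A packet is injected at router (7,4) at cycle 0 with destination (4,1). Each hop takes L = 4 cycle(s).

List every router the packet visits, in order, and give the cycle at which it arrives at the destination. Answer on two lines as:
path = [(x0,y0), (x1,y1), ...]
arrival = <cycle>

[0] x=7 y=4 t=0
[1] x=6 y=4 t=4 →W
[2] x=5 y=4 t=8 →W
[3] x=4 y=4 t=12 →W
[4] x=4 y=3 t=16 →S
[5] x=4 y=2 t=20 →S
[6] x=4 y=1 t=24 →S

path = [(7,4), (6,4), (5,4), (4,4), (4,3), (4,2), (4,1)]
arrival = 24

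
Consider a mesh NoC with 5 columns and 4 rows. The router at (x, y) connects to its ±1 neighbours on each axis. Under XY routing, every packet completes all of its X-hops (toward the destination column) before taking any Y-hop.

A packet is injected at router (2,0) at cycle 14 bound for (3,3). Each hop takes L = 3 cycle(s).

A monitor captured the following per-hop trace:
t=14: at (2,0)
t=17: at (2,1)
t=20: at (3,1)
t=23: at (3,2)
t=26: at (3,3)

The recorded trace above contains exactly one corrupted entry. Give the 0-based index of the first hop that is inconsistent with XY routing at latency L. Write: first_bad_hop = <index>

check 1→ d=(0,1) cyc+3: BAD: Y-move but x=2≠3

first_bad_hop = 1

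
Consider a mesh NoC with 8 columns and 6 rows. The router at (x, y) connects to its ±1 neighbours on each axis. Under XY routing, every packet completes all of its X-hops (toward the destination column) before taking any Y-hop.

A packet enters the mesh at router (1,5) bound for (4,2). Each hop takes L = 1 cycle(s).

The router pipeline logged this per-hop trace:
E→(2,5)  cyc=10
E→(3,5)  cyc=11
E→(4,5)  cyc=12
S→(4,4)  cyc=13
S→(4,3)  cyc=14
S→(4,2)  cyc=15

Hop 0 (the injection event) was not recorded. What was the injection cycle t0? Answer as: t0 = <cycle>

t0 = 9

Hop 1 reached at cycle 10; hop k is at t0 + k·L.
Subtract one hop: t0 = 10 − 1 = 9.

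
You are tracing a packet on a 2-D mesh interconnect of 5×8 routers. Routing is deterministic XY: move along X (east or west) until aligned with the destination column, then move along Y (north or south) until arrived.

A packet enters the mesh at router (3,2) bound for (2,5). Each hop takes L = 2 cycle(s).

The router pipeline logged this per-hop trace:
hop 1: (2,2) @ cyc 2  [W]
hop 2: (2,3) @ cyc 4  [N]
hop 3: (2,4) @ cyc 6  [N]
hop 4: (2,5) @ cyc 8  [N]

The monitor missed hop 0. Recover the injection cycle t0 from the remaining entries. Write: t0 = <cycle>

The first recorded entry is hop 1 at cycle 2.
Subtract one hop: t0 = 2 − 2 = 0.

t0 = 0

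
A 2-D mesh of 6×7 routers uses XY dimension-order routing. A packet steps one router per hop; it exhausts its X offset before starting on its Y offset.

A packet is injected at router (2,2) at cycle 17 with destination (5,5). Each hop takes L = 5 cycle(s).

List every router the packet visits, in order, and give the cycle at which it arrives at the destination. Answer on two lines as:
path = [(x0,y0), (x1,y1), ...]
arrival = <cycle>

src (2,2)  cyc=17
E→(3,2)  cyc=22
E→(4,2)  cyc=27
E→(5,2)  cyc=32
N→(5,3)  cyc=37
N→(5,4)  cyc=42
N→(5,5)  cyc=47

path = [(2,2), (3,2), (4,2), (5,2), (5,3), (5,4), (5,5)]
arrival = 47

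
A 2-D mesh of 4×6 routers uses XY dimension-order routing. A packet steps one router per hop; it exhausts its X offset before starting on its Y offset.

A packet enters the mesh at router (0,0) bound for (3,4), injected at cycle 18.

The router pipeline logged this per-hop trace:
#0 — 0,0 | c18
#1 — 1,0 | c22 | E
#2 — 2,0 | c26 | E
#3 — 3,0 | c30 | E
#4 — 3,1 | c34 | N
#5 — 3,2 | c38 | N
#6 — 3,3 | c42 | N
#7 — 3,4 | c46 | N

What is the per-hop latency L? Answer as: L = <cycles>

Δcyc across hop 0→1: 22 − 18 = 4.
That increment is L by definition: L = 4.

L = 4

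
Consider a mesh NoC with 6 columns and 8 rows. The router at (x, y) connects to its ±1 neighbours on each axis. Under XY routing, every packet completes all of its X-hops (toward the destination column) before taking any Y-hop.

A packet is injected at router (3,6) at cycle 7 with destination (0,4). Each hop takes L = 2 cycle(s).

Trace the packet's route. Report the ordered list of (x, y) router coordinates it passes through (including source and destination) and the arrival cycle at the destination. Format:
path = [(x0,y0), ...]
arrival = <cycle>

path = [(3,6), (2,6), (1,6), (0,6), (0,5), (0,4)]
arrival = 17

  0. router=(3,6) cycle=7 (inject)
  1. router=(2,6) cycle=9 dir=W
  2. router=(1,6) cycle=11 dir=W
  3. router=(0,6) cycle=13 dir=W
  4. router=(0,5) cycle=15 dir=S
  5. router=(0,4) cycle=17 dir=S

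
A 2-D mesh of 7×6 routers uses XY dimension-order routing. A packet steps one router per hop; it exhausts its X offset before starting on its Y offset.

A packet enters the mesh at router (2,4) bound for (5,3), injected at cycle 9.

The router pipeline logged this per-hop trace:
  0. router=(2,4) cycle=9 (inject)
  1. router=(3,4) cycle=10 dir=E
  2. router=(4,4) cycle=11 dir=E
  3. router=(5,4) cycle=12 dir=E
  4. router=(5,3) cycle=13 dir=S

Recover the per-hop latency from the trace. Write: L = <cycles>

L = 1

Δcyc across hop 0→1: 10 − 9 = 1.
One hop costs L cycles, so L = 1.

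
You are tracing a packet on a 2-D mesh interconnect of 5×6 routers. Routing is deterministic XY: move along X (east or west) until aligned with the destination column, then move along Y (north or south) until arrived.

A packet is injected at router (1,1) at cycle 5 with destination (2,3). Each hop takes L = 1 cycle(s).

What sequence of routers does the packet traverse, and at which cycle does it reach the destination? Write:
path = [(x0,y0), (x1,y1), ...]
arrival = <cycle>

[0] x=1 y=1 t=5
[1] x=2 y=1 t=6 →E
[2] x=2 y=2 t=7 →N
[3] x=2 y=3 t=8 →N

path = [(1,1), (2,1), (2,2), (2,3)]
arrival = 8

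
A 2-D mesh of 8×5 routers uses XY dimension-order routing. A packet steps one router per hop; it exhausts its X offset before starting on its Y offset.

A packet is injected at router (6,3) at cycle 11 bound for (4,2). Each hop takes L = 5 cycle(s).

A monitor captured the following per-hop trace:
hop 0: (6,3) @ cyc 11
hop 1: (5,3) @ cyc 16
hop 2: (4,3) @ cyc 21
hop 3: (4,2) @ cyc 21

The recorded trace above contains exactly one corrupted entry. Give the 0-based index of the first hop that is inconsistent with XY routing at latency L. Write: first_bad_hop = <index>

first_bad_hop = 3

check 1→ d=(-1,0) cyc+5: ok
check 2→ d=(-1,0) cyc+5: ok
check 3→ d=(0,-1) cyc+0: BAD: Δcyc=0≠L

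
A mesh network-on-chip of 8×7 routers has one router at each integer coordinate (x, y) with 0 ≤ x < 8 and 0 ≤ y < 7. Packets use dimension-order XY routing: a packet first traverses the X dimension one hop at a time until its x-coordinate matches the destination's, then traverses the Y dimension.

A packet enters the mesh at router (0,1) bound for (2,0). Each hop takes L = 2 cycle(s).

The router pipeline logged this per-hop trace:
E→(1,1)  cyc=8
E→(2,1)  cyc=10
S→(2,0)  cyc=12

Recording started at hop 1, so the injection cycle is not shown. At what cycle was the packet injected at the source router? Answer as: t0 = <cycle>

cyc[1] = 8 and cyc[k] = t0 + k·L for every k.
Subtract one hop: t0 = 8 − 2 = 6.

t0 = 6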